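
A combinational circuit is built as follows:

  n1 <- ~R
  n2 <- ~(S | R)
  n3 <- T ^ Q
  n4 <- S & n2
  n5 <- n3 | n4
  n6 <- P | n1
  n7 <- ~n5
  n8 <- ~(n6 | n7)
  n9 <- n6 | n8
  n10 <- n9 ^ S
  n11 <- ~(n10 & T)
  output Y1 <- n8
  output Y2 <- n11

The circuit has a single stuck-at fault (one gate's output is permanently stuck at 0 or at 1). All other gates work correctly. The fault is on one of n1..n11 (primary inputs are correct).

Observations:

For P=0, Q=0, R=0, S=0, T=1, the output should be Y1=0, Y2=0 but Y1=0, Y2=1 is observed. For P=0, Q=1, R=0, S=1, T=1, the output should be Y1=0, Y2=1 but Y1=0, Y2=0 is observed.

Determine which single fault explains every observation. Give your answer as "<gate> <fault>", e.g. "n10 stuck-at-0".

Fault-free values for test 1 (P=0, Q=0, R=0, S=0, T=1): n1=1, n2=1, n3=1, n4=0, n5=1, n6=1, n7=0, n8=0, n9=1, n10=1, n11=0, giving Y1=0, Y2=0. Observed Y1=0, Y2=1.
Test 1: faults giving observed Y1=0, Y2=1 are {n9 stuck-at-0, n10 stuck-at-0, n11 stuck-at-1}.
Test 2 (P=0, Q=1, R=0, S=1, T=1): fault-free n1=1, n2=0, n3=0, n4=0, n5=0, n6=1, n7=1, n8=0, n9=1, n10=0, n11=1 → Y1=0, Y2=1; observed Y1=0, Y2=0. Eliminates n10 stuck-at-0, n11 stuck-at-1.
Only n9 stuck-at-0 is consistent with every test.

n9 stuck-at-0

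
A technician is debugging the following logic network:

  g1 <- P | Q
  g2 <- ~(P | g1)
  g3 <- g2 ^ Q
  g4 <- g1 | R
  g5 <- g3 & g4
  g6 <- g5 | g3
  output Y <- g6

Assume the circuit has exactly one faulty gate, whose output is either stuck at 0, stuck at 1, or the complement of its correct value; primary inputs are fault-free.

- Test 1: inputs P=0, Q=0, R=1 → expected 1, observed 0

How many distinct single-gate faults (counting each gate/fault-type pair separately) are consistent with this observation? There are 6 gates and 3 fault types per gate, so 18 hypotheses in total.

8

Fault-free: g1=0, g2=1, g3=1, g4=1, g5=1, g6=1 → 1. Observed 0.
  g1: stuck-at-1, inverted output ✓; others ✗
  g2: stuck-at-0, inverted output ✓; others ✗
  g3: stuck-at-0, inverted output ✓; others ✗
  g4: none of the 3 fault types match ✗
  g5: none of the 3 fault types match ✗
  g6: stuck-at-0, inverted output ✓; others ✗
Consistent faults: {g1 stuck-at-1, g1 inverted output, g2 stuck-at-0, g2 inverted output, g3 stuck-at-0, g3 inverted output, g6 stuck-at-0, g6 inverted output} — 8 in all.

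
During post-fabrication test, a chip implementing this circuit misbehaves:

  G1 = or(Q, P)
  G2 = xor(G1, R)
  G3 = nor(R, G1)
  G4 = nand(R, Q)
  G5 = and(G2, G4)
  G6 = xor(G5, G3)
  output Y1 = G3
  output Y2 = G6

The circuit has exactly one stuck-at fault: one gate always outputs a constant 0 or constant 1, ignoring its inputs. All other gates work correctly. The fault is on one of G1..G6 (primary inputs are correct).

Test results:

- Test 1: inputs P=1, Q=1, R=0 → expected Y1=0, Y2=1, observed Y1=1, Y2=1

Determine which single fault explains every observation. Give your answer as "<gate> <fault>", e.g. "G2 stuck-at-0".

Fault-free values for test 1 (P=1, Q=1, R=0): G1=1, G2=1, G3=0, G4=1, G5=1, G6=1, giving Y1=0, Y2=1. Observed Y1=1, Y2=1.
Test 1: faults giving observed Y1=1, Y2=1 are {G1 stuck-at-0}.
Only G1 stuck-at-0 is consistent with every test.

G1 stuck-at-0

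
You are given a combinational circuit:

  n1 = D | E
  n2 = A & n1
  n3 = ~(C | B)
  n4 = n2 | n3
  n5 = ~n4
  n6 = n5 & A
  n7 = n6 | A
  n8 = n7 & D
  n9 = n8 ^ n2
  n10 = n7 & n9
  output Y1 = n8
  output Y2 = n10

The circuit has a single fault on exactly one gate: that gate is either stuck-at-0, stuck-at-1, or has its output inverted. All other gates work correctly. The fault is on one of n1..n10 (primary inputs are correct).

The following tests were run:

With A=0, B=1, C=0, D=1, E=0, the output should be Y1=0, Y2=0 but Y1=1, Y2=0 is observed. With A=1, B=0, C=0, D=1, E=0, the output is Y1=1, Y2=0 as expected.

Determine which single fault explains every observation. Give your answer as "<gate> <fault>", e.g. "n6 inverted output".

Fault-free values for test 1 (A=0, B=1, C=0, D=1, E=0): n1=1, n2=0, n3=0, n4=0, n5=1, n6=0, n7=0, n8=0, n9=0, n10=0, giving Y1=0, Y2=0. Observed Y1=1, Y2=0.
Test 1: faults giving observed Y1=1, Y2=0 are {n8 stuck-at-1, n8 inverted output}.
Test 2 (A=1, B=0, C=0, D=1, E=0): fault-free n1=1, n2=1, n3=1, n4=1, n5=0, n6=0, n7=1, n8=1, n9=0, n10=0 → Y1=1, Y2=0; observed Y1=1, Y2=0. Eliminates n8 inverted output.
Only n8 stuck-at-1 is consistent with every test.

n8 stuck-at-1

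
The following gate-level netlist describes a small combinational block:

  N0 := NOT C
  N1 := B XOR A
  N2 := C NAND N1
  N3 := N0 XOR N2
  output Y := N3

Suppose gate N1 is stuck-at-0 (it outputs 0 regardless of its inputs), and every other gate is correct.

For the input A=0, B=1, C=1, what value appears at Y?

Propagate with N1 forced: N0=0, N1=0 [stuck-at-0], N2=1, N3=1.
So Y = 1. (Without the fault it would be 0.)

1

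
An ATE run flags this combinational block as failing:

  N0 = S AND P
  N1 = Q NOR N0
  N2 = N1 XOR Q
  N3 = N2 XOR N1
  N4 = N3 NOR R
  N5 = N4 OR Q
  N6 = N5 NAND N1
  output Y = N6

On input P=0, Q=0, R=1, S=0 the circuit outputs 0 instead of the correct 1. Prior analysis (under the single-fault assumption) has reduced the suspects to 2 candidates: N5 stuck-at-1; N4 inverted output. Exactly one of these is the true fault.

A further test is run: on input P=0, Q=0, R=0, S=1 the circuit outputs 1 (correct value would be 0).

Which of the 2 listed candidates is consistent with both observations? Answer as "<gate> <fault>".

Evaluate each candidate on input P=0, Q=0, R=0, S=1:
  N5 stuck-at-1: N0=0, N1=1, N2=1, N3=0, N4=1, N5=1 [stuck-at-1], N6=0 → 0 — eliminated
  N4 inverted output: N0=0, N1=1, N2=1, N3=0, N4=0 [inverted output], N5=0, N6=1 → 1 — matches
Only N4 inverted output reproduces the observed 1.

N4 inverted output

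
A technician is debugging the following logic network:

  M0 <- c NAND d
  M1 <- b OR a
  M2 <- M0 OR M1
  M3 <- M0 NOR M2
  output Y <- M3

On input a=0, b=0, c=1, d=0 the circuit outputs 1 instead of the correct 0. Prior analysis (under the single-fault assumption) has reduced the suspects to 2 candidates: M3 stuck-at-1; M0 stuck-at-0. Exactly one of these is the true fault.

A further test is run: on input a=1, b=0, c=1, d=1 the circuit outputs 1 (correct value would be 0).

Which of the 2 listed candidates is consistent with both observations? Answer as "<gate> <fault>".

M3 stuck-at-1

Evaluate each candidate on input a=1, b=0, c=1, d=1:
  M3 stuck-at-1: M0=0, M1=1, M2=1, M3=1 [stuck-at-1] → 1 — matches
  M0 stuck-at-0: M0=0 [stuck-at-0], M1=1, M2=1, M3=0 → 0 — eliminated
Only M3 stuck-at-1 reproduces the observed 1.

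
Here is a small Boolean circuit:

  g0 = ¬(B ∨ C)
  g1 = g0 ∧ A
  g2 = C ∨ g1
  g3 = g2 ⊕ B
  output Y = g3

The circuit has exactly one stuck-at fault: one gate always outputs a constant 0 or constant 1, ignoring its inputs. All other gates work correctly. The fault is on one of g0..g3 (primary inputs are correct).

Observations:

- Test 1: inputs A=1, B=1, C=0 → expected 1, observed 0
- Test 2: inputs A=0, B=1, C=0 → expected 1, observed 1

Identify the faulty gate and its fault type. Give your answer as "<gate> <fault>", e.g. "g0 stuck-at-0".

Fault-free values for test 1 (A=1, B=1, C=0): g0=0, g1=0, g2=0, g3=1, giving Y=1. Observed 0.
Test 1: faults giving observed 0 are {g0 stuck-at-1, g1 stuck-at-1, g2 stuck-at-1, g3 stuck-at-0}.
Test 2 (A=0, B=1, C=0): fault-free g0=0, g1=0, g2=0, g3=1 → 1; observed 1. Eliminates g1 stuck-at-1, g2 stuck-at-1, g3 stuck-at-0.
Only g0 stuck-at-1 is consistent with every test.

g0 stuck-at-1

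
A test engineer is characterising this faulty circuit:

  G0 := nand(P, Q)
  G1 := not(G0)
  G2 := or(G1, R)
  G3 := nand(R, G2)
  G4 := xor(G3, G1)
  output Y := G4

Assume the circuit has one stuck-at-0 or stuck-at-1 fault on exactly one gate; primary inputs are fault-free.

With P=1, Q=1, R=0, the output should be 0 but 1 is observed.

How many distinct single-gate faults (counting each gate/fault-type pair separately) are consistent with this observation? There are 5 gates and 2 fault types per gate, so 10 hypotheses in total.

Fault-free: G0=0, G1=1, G2=1, G3=1, G4=0 → 0. Observed 1.
  G0 stuck-at-0: output 0 ✗
  G0 stuck-at-1: output 1 ✓
  G1 stuck-at-0: output 1 ✓
  G1 stuck-at-1: output 0 ✗
  G2 stuck-at-0: output 0 ✗
  G2 stuck-at-1: output 0 ✗
  G3 stuck-at-0: output 1 ✓
  G3 stuck-at-1: output 0 ✗
  G4 stuck-at-0: output 0 ✗
  G4 stuck-at-1: output 1 ✓
Consistent faults: {G0 stuck-at-1, G1 stuck-at-0, G3 stuck-at-0, G4 stuck-at-1} — 4 in all.

4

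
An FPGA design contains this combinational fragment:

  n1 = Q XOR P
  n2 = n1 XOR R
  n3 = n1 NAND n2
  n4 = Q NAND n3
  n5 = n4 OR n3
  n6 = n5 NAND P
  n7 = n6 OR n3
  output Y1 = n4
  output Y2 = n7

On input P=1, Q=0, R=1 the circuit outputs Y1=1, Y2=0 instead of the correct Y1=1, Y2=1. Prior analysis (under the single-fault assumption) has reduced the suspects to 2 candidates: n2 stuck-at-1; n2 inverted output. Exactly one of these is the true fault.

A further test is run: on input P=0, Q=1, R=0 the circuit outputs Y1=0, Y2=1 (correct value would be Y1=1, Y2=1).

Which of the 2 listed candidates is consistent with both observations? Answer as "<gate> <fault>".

Evaluate each candidate on input P=0, Q=1, R=0:
  n2 stuck-at-1: n1=1, n2=1 [stuck-at-1], n3=0, n4=1, n5=1, n6=1, n7=1 → Y1=1, Y2=1 — eliminated
  n2 inverted output: n1=1, n2=0 [inverted output], n3=1, n4=0, n5=1, n6=1, n7=1 → Y1=0, Y2=1 — matches
Only n2 inverted output reproduces the observed Y1=0, Y2=1.

n2 inverted output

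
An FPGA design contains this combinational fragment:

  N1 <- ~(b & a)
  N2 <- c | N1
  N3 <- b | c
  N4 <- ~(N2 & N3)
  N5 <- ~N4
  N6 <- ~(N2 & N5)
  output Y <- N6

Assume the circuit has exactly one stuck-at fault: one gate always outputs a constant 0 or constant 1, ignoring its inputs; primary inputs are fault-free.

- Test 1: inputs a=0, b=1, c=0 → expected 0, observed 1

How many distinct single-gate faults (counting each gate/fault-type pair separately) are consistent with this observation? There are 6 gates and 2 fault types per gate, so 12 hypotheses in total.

Fault-free: N1=1, N2=1, N3=1, N4=0, N5=1, N6=0 → 0. Observed 1.
  N1 stuck-at-0: output 1 ✓
  N1 stuck-at-1: output 0 ✗
  N2 stuck-at-0: output 1 ✓
  N2 stuck-at-1: output 0 ✗
  N3 stuck-at-0: output 1 ✓
  N3 stuck-at-1: output 0 ✗
  N4 stuck-at-0: output 0 ✗
  N4 stuck-at-1: output 1 ✓
  N5 stuck-at-0: output 1 ✓
  N5 stuck-at-1: output 0 ✗
  N6 stuck-at-0: output 0 ✗
  N6 stuck-at-1: output 1 ✓
Consistent faults: {N1 stuck-at-0, N2 stuck-at-0, N3 stuck-at-0, N4 stuck-at-1, N5 stuck-at-0, N6 stuck-at-1} — 6 in all.

6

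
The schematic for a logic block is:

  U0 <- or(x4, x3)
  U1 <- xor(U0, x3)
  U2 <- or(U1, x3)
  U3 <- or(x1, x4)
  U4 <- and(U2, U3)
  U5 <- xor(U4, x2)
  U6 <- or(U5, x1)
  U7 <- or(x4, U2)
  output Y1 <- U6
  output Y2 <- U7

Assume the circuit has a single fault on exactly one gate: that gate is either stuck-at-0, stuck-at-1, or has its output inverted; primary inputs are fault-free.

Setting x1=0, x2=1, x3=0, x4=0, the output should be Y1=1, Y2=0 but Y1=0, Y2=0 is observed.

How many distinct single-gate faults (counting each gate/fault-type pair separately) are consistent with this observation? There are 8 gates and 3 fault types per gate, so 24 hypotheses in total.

Fault-free: U0=0, U1=0, U2=0, U3=0, U4=0, U5=1, U6=1, U7=0 → Y1=1, Y2=0. Observed Y1=0, Y2=0.
  U0: none of the 3 fault types match ✗
  U1: none of the 3 fault types match ✗
  U2: none of the 3 fault types match ✗
  U3: none of the 3 fault types match ✗
  U4: stuck-at-1, inverted output ✓; others ✗
  U5: stuck-at-0, inverted output ✓; others ✗
  U6: stuck-at-0, inverted output ✓; others ✗
  U7: none of the 3 fault types match ✗
Consistent faults: {U4 stuck-at-1, U4 inverted output, U5 stuck-at-0, U5 inverted output, U6 stuck-at-0, U6 inverted output} — 6 in all.

6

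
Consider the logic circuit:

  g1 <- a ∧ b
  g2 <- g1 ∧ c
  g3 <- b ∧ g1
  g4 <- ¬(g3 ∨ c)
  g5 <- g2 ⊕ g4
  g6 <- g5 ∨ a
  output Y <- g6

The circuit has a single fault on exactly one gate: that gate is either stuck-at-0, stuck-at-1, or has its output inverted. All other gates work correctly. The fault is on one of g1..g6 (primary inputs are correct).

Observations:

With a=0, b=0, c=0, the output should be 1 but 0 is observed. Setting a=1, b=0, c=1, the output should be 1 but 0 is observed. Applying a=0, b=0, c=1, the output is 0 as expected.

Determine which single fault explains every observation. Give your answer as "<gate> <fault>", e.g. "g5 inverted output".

g6 stuck-at-0

Fault-free values for test 1 (a=0, b=0, c=0): g1=0, g2=0, g3=0, g4=1, g5=1, g6=1, giving Y=1. Observed 0.
Test 1: faults giving observed 0 are {g2 stuck-at-1, g2 inverted output, g3 stuck-at-1, g3 inverted output, g4 stuck-at-0, g4 inverted output, g5 stuck-at-0, g5 inverted output, g6 stuck-at-0, g6 inverted output}.
Test 2 (a=1, b=0, c=1): fault-free g1=0, g2=0, g3=0, g4=0, g5=0, g6=1 → 1; observed 0. Eliminates g2 stuck-at-1, g2 inverted output, g3 stuck-at-1, g3 inverted output, g4 stuck-at-0, g4 inverted output, g5 stuck-at-0, g5 inverted output.
Test 3 (a=0, b=0, c=1): fault-free g1=0, g2=0, g3=0, g4=0, g5=0, g6=0 → 0; observed 0. Eliminates g6 inverted output.
Only g6 stuck-at-0 is consistent with every test.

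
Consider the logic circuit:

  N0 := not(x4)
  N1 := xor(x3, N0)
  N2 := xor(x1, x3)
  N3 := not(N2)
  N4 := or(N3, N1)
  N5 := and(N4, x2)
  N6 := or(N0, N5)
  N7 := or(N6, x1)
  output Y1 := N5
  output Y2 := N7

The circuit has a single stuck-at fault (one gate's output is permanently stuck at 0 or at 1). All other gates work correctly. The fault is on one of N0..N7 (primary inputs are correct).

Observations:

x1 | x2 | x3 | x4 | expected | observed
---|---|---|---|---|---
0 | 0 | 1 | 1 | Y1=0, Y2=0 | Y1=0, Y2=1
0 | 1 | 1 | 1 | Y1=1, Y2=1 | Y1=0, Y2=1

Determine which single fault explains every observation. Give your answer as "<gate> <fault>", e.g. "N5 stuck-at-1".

Fault-free values for test 1 (x1=0, x2=0, x3=1, x4=1): N0=0, N1=1, N2=1, N3=0, N4=1, N5=0, N6=0, N7=0, giving Y1=0, Y2=0. Observed Y1=0, Y2=1.
Test 1: faults giving observed Y1=0, Y2=1 are {N0 stuck-at-1, N6 stuck-at-1, N7 stuck-at-1}.
Test 2 (x1=0, x2=1, x3=1, x4=1): fault-free N0=0, N1=1, N2=1, N3=0, N4=1, N5=1, N6=1, N7=1 → Y1=1, Y2=1; observed Y1=0, Y2=1. Eliminates N6 stuck-at-1, N7 stuck-at-1.
Only N0 stuck-at-1 is consistent with every test.

N0 stuck-at-1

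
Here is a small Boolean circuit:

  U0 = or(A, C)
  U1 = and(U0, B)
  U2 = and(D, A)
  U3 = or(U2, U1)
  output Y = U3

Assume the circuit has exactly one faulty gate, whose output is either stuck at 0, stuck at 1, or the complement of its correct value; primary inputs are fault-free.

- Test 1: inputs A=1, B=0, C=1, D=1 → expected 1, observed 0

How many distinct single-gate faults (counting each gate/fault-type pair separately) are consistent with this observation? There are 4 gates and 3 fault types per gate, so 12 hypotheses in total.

4

Fault-free: U0=1, U1=0, U2=1, U3=1 → 1. Observed 0.
  U0 stuck-at-0: output 1 ✗
  U0 stuck-at-1: output 1 ✗
  U0 inverted output: output 1 ✗
  U1 stuck-at-0: output 1 ✗
  U1 stuck-at-1: output 1 ✗
  U1 inverted output: output 1 ✗
  U2 stuck-at-0: output 0 ✓
  U2 stuck-at-1: output 1 ✗
  U2 inverted output: output 0 ✓
  U3 stuck-at-0: output 0 ✓
  U3 stuck-at-1: output 1 ✗
  U3 inverted output: output 0 ✓
Consistent faults: {U2 stuck-at-0, U2 inverted output, U3 stuck-at-0, U3 inverted output} — 4 in all.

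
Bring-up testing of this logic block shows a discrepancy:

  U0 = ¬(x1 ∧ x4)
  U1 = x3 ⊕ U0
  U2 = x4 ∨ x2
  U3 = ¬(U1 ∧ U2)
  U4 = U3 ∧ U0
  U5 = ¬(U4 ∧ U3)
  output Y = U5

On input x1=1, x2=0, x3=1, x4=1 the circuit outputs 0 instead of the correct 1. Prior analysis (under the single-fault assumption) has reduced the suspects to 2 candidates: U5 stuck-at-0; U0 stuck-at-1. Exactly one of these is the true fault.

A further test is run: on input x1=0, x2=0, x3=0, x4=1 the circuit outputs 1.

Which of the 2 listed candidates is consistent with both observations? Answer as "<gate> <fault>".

Evaluate each candidate on input x1=0, x2=0, x3=0, x4=1:
  U5 stuck-at-0: U0=1, U1=1, U2=1, U3=0, U4=0, U5=0 [stuck-at-0] → 0 — eliminated
  U0 stuck-at-1: U0=1 [stuck-at-1], U1=1, U2=1, U3=0, U4=0, U5=1 → 1 — matches
Only U0 stuck-at-1 reproduces the observed 1.

U0 stuck-at-1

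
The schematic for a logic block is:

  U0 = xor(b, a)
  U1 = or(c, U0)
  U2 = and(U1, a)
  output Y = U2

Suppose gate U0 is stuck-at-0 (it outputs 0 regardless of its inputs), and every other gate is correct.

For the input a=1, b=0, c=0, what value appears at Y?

Propagate with U0 forced: U0=0 [stuck-at-0], U1=0, U2=0.
So Y = 0. (Without the fault it would be 1.)

0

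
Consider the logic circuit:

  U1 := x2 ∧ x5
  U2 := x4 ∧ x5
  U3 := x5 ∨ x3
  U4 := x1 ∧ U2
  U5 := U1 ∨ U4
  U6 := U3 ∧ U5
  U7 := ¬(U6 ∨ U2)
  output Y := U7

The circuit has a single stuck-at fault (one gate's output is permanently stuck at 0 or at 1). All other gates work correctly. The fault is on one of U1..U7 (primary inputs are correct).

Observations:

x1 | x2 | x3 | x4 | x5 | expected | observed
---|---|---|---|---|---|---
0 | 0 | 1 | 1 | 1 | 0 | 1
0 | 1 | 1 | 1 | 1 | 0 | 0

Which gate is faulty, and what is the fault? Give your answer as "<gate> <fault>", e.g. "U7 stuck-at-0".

U2 stuck-at-0

Fault-free values for test 1 (x1=0, x2=0, x3=1, x4=1, x5=1): U1=0, U2=1, U3=1, U4=0, U5=0, U6=0, U7=0, giving Y=0. Observed 1.
Test 1: faults giving observed 1 are {U2 stuck-at-0, U7 stuck-at-1}.
Test 2 (x1=0, x2=1, x3=1, x4=1, x5=1): fault-free U1=1, U2=1, U3=1, U4=0, U5=1, U6=1, U7=0 → 0; observed 0. Eliminates U7 stuck-at-1.
Only U2 stuck-at-0 is consistent with every test.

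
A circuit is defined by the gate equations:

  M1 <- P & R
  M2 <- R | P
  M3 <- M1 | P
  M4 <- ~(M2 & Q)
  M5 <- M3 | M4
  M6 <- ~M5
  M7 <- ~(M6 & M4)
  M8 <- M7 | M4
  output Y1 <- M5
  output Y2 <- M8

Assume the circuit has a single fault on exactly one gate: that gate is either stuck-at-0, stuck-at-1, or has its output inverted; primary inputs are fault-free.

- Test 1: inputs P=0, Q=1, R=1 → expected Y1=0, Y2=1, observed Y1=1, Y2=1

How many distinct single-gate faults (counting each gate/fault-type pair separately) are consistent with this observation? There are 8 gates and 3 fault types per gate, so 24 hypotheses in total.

Fault-free: M1=0, M2=1, M3=0, M4=0, M5=0, M6=1, M7=1, M8=1 → Y1=0, Y2=1. Observed Y1=1, Y2=1.
  M1: stuck-at-1, inverted output ✓; others ✗
  M2: stuck-at-0, inverted output ✓; others ✗
  M3: stuck-at-1, inverted output ✓; others ✗
  M4: stuck-at-1, inverted output ✓; others ✗
  M5: stuck-at-1, inverted output ✓; others ✗
  M6: none of the 3 fault types match ✗
  M7: none of the 3 fault types match ✗
  M8: none of the 3 fault types match ✗
Consistent faults: {M1 stuck-at-1, M1 inverted output, M2 stuck-at-0, M2 inverted output, M3 stuck-at-1, M3 inverted output, M4 stuck-at-1, M4 inverted output, M5 stuck-at-1, M5 inverted output} — 10 in all.

10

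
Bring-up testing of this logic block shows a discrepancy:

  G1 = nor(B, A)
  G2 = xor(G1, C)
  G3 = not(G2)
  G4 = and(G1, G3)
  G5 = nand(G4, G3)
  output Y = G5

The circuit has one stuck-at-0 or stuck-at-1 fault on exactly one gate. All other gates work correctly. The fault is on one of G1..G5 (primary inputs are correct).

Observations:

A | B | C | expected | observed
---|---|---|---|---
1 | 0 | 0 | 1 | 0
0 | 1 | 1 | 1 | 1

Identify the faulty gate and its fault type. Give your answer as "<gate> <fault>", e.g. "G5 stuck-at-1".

Fault-free values for test 1 (A=1, B=0, C=0): G1=0, G2=0, G3=1, G4=0, G5=1, giving Y=1. Observed 0.
Test 1: faults giving observed 0 are {G4 stuck-at-1, G5 stuck-at-0}.
Test 2 (A=0, B=1, C=1): fault-free G1=0, G2=1, G3=0, G4=0, G5=1 → 1; observed 1. Eliminates G5 stuck-at-0.
Only G4 stuck-at-1 is consistent with every test.

G4 stuck-at-1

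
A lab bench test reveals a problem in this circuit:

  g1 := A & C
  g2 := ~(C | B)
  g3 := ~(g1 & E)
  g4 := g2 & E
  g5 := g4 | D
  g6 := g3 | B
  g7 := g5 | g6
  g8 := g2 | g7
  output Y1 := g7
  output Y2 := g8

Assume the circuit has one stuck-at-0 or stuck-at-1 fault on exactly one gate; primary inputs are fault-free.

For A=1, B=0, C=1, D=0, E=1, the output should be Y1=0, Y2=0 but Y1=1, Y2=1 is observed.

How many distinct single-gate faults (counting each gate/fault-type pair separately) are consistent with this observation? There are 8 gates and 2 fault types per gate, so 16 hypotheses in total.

Fault-free: g1=1, g2=0, g3=0, g4=0, g5=0, g6=0, g7=0, g8=0 → Y1=0, Y2=0. Observed Y1=1, Y2=1.
  g1: stuck-at-0 ✓; others ✗
  g2: stuck-at-1 ✓; others ✗
  g3: stuck-at-1 ✓; others ✗
  g4: stuck-at-1 ✓; others ✗
  g5: stuck-at-1 ✓; others ✗
  g6: stuck-at-1 ✓; others ✗
  g7: stuck-at-1 ✓; others ✗
  g8: none of the 2 fault types match ✗
Consistent faults: {g1 stuck-at-0, g2 stuck-at-1, g3 stuck-at-1, g4 stuck-at-1, g5 stuck-at-1, g6 stuck-at-1, g7 stuck-at-1} — 7 in all.

7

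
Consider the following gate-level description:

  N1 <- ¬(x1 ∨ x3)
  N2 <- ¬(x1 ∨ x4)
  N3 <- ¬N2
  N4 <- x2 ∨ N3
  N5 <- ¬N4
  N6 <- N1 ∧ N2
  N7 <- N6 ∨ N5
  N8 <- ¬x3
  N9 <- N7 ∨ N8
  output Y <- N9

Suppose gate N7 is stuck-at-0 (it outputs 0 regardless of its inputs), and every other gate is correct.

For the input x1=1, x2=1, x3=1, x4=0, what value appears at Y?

0

Propagate with N7 forced: N1=0, N2=0, N3=1, N4=1, N5=0, N6=0, N7=0 [stuck-at-0], N8=0, N9=0.
So Y = 0. (Same as the fault-free value — the fault is masked on this input.)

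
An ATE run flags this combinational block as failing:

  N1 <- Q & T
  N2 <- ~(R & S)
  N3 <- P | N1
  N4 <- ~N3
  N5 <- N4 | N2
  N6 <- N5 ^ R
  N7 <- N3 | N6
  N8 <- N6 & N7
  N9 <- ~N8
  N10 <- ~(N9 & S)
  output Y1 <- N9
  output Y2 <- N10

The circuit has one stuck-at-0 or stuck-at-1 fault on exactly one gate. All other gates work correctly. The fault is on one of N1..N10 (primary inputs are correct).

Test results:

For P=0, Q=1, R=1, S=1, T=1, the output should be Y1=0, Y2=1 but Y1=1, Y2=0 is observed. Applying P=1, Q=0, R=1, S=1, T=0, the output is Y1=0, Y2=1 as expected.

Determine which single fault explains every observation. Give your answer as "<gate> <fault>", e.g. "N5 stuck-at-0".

Fault-free values for test 1 (P=0, Q=1, R=1, S=1, T=1): N1=1, N2=0, N3=1, N4=0, N5=0, N6=1, N7=1, N8=1, N9=0, N10=1, giving Y1=0, Y2=1. Observed Y1=1, Y2=0.
Test 1: faults giving observed Y1=1, Y2=0 are {N1 stuck-at-0, N2 stuck-at-1, N3 stuck-at-0, N4 stuck-at-1, N5 stuck-at-1, N6 stuck-at-0, N7 stuck-at-0, N8 stuck-at-0, N9 stuck-at-1}.
Test 2 (P=1, Q=0, R=1, S=1, T=0): fault-free N1=0, N2=0, N3=1, N4=0, N5=0, N6=1, N7=1, N8=1, N9=0, N10=1 → Y1=0, Y2=1; observed Y1=0, Y2=1. Eliminates N2 stuck-at-1, N3 stuck-at-0, N4 stuck-at-1, N5 stuck-at-1, N6 stuck-at-0, N7 stuck-at-0, N8 stuck-at-0, N9 stuck-at-1.
Only N1 stuck-at-0 is consistent with every test.

N1 stuck-at-0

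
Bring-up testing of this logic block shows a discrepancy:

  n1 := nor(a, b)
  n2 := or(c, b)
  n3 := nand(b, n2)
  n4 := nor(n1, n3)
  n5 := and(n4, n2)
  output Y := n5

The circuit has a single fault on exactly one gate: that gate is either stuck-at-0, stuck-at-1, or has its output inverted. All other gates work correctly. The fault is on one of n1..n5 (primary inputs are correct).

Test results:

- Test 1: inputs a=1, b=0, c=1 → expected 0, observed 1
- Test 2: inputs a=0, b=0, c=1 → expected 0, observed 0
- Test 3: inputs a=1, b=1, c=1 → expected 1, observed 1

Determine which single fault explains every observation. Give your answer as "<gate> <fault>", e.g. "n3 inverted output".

n3 stuck-at-0

Fault-free values for test 1 (a=1, b=0, c=1): n1=0, n2=1, n3=1, n4=0, n5=0, giving Y=0. Observed 1.
Test 1: faults giving observed 1 are {n3 stuck-at-0, n3 inverted output, n4 stuck-at-1, n4 inverted output, n5 stuck-at-1, n5 inverted output}.
Test 2 (a=0, b=0, c=1): fault-free n1=1, n2=1, n3=1, n4=0, n5=0 → 0; observed 0. Eliminates n4 stuck-at-1, n4 inverted output, n5 stuck-at-1, n5 inverted output.
Test 3 (a=1, b=1, c=1): fault-free n1=0, n2=1, n3=0, n4=1, n5=1 → 1; observed 1. Eliminates n3 inverted output.
Only n3 stuck-at-0 is consistent with every test.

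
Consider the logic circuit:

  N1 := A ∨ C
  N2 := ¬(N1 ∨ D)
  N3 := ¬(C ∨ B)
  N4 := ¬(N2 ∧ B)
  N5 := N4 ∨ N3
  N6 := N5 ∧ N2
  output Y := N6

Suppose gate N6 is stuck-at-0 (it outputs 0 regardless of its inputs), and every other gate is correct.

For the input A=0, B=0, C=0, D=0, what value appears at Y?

0

Propagate with N6 forced: N1=0, N2=1, N3=1, N4=1, N5=1, N6=0 [stuck-at-0].
So Y = 0. (Without the fault it would be 1.)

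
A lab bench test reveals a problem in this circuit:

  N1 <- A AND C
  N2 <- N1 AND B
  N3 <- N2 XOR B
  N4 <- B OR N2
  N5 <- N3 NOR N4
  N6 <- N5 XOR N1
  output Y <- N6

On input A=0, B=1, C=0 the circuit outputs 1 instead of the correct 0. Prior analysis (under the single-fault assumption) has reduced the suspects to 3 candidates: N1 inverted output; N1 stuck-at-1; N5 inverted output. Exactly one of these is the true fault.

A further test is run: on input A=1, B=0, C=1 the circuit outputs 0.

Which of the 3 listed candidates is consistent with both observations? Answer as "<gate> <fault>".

Evaluate each candidate on input A=1, B=0, C=1:
  N1 inverted output: N1=0 [inverted output], N2=0, N3=0, N4=0, N5=1, N6=1 → 1 — eliminated
  N1 stuck-at-1: N1=1 [stuck-at-1], N2=0, N3=0, N4=0, N5=1, N6=0 → 0 — matches
  N5 inverted output: N1=1, N2=0, N3=0, N4=0, N5=0 [inverted output], N6=1 → 1 — eliminated
Only N1 stuck-at-1 reproduces the observed 0.

N1 stuck-at-1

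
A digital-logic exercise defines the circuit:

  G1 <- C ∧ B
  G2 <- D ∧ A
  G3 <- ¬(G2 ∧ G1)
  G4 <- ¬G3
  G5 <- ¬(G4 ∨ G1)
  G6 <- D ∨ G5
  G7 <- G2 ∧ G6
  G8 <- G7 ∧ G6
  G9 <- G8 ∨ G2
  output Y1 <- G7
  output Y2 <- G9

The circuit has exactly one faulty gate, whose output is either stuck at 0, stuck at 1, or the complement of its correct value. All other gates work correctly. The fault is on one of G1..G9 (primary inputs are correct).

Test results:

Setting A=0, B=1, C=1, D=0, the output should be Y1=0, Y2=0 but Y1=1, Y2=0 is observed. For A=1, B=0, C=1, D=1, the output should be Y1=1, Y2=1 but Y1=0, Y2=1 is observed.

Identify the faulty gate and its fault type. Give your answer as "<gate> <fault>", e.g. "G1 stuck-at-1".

G7 inverted output

Fault-free values for test 1 (A=0, B=1, C=1, D=0): G1=1, G2=0, G3=1, G4=0, G5=0, G6=0, G7=0, G8=0, G9=0, giving Y1=0, Y2=0. Observed Y1=1, Y2=0.
Test 1: faults giving observed Y1=1, Y2=0 are {G7 stuck-at-1, G7 inverted output}.
Test 2 (A=1, B=0, C=1, D=1): fault-free G1=0, G2=1, G3=1, G4=0, G5=1, G6=1, G7=1, G8=1, G9=1 → Y1=1, Y2=1; observed Y1=0, Y2=1. Eliminates G7 stuck-at-1.
Only G7 inverted output is consistent with every test.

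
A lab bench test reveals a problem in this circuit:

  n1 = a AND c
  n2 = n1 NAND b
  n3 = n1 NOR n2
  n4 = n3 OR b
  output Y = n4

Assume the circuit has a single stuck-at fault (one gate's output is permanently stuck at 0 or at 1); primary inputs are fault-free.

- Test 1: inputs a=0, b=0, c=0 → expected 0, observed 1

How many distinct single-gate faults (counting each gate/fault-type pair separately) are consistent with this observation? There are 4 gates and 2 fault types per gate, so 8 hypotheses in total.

3

Fault-free: n1=0, n2=1, n3=0, n4=0 → 0. Observed 1.
  n1 stuck-at-0: output 0 ✗
  n1 stuck-at-1: output 0 ✗
  n2 stuck-at-0: output 1 ✓
  n2 stuck-at-1: output 0 ✗
  n3 stuck-at-0: output 0 ✗
  n3 stuck-at-1: output 1 ✓
  n4 stuck-at-0: output 0 ✗
  n4 stuck-at-1: output 1 ✓
Consistent faults: {n2 stuck-at-0, n3 stuck-at-1, n4 stuck-at-1} — 3 in all.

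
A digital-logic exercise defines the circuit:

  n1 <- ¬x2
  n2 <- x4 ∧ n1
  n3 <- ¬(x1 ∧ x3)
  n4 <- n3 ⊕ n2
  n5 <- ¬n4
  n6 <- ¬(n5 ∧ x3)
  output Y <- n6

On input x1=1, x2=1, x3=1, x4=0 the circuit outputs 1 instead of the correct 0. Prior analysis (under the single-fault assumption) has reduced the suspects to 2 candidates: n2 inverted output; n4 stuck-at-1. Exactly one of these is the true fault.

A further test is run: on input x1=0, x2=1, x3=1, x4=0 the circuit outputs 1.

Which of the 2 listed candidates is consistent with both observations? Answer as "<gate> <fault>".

n4 stuck-at-1

Evaluate each candidate on input x1=0, x2=1, x3=1, x4=0:
  n2 inverted output: n1=0, n2=1 [inverted output], n3=1, n4=0, n5=1, n6=0 → 0 — eliminated
  n4 stuck-at-1: n1=0, n2=0, n3=1, n4=1 [stuck-at-1], n5=0, n6=1 → 1 — matches
Only n4 stuck-at-1 reproduces the observed 1.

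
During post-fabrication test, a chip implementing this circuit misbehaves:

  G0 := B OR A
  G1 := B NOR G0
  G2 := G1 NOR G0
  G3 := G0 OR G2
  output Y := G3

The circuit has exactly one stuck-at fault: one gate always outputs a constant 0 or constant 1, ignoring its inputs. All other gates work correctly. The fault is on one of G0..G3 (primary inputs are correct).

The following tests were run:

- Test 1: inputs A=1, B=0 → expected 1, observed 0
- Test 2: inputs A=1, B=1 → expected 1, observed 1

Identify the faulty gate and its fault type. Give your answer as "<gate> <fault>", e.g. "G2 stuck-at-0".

G0 stuck-at-0

Fault-free values for test 1 (A=1, B=0): G0=1, G1=0, G2=0, G3=1, giving Y=1. Observed 0.
Test 1: faults giving observed 0 are {G0 stuck-at-0, G3 stuck-at-0}.
Test 2 (A=1, B=1): fault-free G0=1, G1=0, G2=0, G3=1 → 1; observed 1. Eliminates G3 stuck-at-0.
Only G0 stuck-at-0 is consistent with every test.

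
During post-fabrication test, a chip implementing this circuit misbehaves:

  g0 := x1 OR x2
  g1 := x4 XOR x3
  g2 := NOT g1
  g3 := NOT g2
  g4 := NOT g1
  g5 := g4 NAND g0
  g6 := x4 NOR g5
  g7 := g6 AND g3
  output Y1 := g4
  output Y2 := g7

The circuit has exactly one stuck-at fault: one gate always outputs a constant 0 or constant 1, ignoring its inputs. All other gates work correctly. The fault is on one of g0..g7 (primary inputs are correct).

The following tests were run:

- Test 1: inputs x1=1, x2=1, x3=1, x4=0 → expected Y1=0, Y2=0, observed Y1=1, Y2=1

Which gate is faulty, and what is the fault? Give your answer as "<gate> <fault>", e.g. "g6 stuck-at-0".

Fault-free values for test 1 (x1=1, x2=1, x3=1, x4=0): g0=1, g1=1, g2=0, g3=1, g4=0, g5=1, g6=0, g7=0, giving Y1=0, Y2=0. Observed Y1=1, Y2=1.
Test 1: faults giving observed Y1=1, Y2=1 are {g4 stuck-at-1}.
Only g4 stuck-at-1 is consistent with every test.

g4 stuck-at-1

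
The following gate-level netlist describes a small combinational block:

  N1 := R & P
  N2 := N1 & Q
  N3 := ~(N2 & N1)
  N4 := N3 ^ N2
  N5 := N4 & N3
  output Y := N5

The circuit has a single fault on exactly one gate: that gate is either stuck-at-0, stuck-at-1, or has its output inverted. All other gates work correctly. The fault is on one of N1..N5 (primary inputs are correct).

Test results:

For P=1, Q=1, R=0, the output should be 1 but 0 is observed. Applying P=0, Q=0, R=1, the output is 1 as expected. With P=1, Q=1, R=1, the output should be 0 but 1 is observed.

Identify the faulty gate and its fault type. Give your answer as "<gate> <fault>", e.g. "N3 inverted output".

Fault-free values for test 1 (P=1, Q=1, R=0): N1=0, N2=0, N3=1, N4=1, N5=1, giving Y=1. Observed 0.
Test 1: faults giving observed 0 are {N1 stuck-at-1, N1 inverted output, N2 stuck-at-1, N2 inverted output, N3 stuck-at-0, N3 inverted output, N4 stuck-at-0, N4 inverted output, N5 stuck-at-0, N5 inverted output}.
Test 2 (P=0, Q=0, R=1): fault-free N1=0, N2=0, N3=1, N4=1, N5=1 → 1; observed 1. Eliminates N2 stuck-at-1, N2 inverted output, N3 stuck-at-0, N3 inverted output, N4 stuck-at-0, N4 inverted output, N5 stuck-at-0, N5 inverted output.
Test 3 (P=1, Q=1, R=1): fault-free N1=1, N2=1, N3=0, N4=1, N5=0 → 0; observed 1. Eliminates N1 stuck-at-1.
Only N1 inverted output is consistent with every test.

N1 inverted output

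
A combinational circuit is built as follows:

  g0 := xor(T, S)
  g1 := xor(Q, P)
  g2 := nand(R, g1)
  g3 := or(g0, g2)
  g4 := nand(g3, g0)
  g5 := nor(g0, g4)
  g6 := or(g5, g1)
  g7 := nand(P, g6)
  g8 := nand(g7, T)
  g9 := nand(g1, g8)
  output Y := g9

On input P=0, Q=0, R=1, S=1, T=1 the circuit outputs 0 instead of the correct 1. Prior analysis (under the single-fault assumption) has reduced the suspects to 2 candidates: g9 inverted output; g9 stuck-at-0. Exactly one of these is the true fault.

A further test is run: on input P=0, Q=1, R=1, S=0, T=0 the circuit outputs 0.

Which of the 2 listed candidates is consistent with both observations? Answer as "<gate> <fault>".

g9 stuck-at-0

Evaluate each candidate on input P=0, Q=1, R=1, S=0, T=0:
  g9 inverted output: g0=0, g1=1, g2=0, g3=0, g4=1, g5=0, g6=1, g7=1, g8=1, g9=1 [inverted output] → 1 — eliminated
  g9 stuck-at-0: g0=0, g1=1, g2=0, g3=0, g4=1, g5=0, g6=1, g7=1, g8=1, g9=0 [stuck-at-0] → 0 — matches
Only g9 stuck-at-0 reproduces the observed 0.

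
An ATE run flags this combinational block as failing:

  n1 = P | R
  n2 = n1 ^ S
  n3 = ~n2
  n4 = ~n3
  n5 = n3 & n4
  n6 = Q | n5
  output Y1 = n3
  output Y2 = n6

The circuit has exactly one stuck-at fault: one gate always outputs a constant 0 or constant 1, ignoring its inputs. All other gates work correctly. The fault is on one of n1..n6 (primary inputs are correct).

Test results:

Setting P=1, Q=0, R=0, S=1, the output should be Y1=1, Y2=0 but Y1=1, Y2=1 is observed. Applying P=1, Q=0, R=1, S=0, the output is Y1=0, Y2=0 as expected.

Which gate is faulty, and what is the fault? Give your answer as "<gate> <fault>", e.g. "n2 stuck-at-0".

Fault-free values for test 1 (P=1, Q=0, R=0, S=1): n1=1, n2=0, n3=1, n4=0, n5=0, n6=0, giving Y1=1, Y2=0. Observed Y1=1, Y2=1.
Test 1: faults giving observed Y1=1, Y2=1 are {n4 stuck-at-1, n5 stuck-at-1, n6 stuck-at-1}.
Test 2 (P=1, Q=0, R=1, S=0): fault-free n1=1, n2=1, n3=0, n4=1, n5=0, n6=0 → Y1=0, Y2=0; observed Y1=0, Y2=0. Eliminates n5 stuck-at-1, n6 stuck-at-1.
Only n4 stuck-at-1 is consistent with every test.

n4 stuck-at-1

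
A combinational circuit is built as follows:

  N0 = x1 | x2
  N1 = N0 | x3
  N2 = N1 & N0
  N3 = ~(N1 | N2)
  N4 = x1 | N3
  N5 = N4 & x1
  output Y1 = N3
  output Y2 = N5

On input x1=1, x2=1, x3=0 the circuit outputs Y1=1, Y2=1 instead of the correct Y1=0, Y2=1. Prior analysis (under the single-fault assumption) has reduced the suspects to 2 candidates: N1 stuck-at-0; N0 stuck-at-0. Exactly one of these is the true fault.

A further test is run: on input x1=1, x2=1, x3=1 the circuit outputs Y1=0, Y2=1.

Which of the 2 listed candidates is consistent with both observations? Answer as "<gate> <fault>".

N0 stuck-at-0

Evaluate each candidate on input x1=1, x2=1, x3=1:
  N1 stuck-at-0: N0=1, N1=0 [stuck-at-0], N2=0, N3=1, N4=1, N5=1 → Y1=1, Y2=1 — eliminated
  N0 stuck-at-0: N0=0 [stuck-at-0], N1=1, N2=0, N3=0, N4=1, N5=1 → Y1=0, Y2=1 — matches
Only N0 stuck-at-0 reproduces the observed Y1=0, Y2=1.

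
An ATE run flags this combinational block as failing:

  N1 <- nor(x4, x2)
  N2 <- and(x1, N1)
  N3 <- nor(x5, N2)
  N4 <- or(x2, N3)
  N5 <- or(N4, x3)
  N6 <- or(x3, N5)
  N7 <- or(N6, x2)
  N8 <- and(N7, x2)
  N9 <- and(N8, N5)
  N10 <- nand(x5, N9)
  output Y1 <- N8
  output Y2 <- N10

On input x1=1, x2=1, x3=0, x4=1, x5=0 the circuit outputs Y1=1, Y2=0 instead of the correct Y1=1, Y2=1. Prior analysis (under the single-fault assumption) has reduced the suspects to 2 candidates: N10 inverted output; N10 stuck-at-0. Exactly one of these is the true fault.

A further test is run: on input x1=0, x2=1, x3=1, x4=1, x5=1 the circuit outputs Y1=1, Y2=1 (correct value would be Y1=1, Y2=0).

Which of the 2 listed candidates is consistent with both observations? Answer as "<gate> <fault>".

Evaluate each candidate on input x1=0, x2=1, x3=1, x4=1, x5=1:
  N10 inverted output: N1=0, N2=0, N3=0, N4=1, N5=1, N6=1, N7=1, N8=1, N9=1, N10=1 [inverted output] → Y1=1, Y2=1 — matches
  N10 stuck-at-0: N1=0, N2=0, N3=0, N4=1, N5=1, N6=1, N7=1, N8=1, N9=1, N10=0 [stuck-at-0] → Y1=1, Y2=0 — eliminated
Only N10 inverted output reproduces the observed Y1=1, Y2=1.

N10 inverted output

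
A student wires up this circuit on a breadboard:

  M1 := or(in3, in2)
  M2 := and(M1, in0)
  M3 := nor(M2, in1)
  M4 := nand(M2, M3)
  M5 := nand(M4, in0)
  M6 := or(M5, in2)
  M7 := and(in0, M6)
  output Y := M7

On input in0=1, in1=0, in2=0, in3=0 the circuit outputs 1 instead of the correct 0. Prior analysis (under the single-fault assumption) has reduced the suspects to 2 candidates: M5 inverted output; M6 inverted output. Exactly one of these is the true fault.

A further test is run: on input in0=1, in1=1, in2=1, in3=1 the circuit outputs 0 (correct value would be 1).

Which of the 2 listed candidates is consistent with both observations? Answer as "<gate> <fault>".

Evaluate each candidate on input in0=1, in1=1, in2=1, in3=1:
  M5 inverted output: M1=1, M2=1, M3=0, M4=1, M5=1 [inverted output], M6=1, M7=1 → 1 — eliminated
  M6 inverted output: M1=1, M2=1, M3=0, M4=1, M5=0, M6=0 [inverted output], M7=0 → 0 — matches
Only M6 inverted output reproduces the observed 0.

M6 inverted output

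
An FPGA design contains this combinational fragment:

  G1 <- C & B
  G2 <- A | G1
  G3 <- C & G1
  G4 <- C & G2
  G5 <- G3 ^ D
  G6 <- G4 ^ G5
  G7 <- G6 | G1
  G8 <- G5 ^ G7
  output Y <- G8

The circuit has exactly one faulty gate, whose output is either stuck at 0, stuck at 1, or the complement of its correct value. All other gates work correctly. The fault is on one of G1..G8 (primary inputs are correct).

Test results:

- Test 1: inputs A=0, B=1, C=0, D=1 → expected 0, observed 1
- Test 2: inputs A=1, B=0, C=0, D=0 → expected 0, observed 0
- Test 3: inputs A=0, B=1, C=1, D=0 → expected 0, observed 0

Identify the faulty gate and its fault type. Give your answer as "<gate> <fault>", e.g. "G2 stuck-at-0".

G6 stuck-at-0

Fault-free values for test 1 (A=0, B=1, C=0, D=1): G1=0, G2=0, G3=0, G4=0, G5=1, G6=1, G7=1, G8=0, giving Y=0. Observed 1.
Test 1: faults giving observed 1 are {G4 stuck-at-1, G4 inverted output, G6 stuck-at-0, G6 inverted output, G7 stuck-at-0, G7 inverted output, G8 stuck-at-1, G8 inverted output}.
Test 2 (A=1, B=0, C=0, D=0): fault-free G1=0, G2=1, G3=0, G4=0, G5=0, G6=0, G7=0, G8=0 → 0; observed 0. Eliminates G4 stuck-at-1, G4 inverted output, G6 inverted output, G7 inverted output, G8 stuck-at-1, G8 inverted output.
Test 3 (A=0, B=1, C=1, D=0): fault-free G1=1, G2=1, G3=1, G4=1, G5=1, G6=0, G7=1, G8=0 → 0; observed 0. Eliminates G7 stuck-at-0.
Only G6 stuck-at-0 is consistent with every test.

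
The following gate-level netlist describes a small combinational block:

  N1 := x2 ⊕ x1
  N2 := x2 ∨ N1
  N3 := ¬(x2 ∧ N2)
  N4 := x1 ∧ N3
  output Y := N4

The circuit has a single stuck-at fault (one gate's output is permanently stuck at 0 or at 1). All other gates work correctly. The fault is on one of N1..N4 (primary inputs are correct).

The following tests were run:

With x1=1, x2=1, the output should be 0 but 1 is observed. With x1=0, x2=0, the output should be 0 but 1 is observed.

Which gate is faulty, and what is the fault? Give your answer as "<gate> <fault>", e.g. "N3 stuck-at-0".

Fault-free values for test 1 (x1=1, x2=1): N1=0, N2=1, N3=0, N4=0, giving Y=0. Observed 1.
Test 1: faults giving observed 1 are {N2 stuck-at-0, N3 stuck-at-1, N4 stuck-at-1}.
Test 2 (x1=0, x2=0): fault-free N1=0, N2=0, N3=1, N4=0 → 0; observed 1. Eliminates N2 stuck-at-0, N3 stuck-at-1.
Only N4 stuck-at-1 is consistent with every test.

N4 stuck-at-1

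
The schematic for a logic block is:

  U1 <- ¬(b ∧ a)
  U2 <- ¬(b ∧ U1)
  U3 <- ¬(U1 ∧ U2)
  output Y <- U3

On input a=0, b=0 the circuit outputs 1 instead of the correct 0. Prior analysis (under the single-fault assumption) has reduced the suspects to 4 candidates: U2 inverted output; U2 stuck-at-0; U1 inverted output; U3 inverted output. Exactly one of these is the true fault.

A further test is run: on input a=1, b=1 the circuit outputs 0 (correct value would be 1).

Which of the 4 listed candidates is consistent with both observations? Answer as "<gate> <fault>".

Evaluate each candidate on input a=1, b=1:
  U2 inverted output: U1=0, U2=0 [inverted output], U3=1 → 1 — eliminated
  U2 stuck-at-0: U1=0, U2=0 [stuck-at-0], U3=1 → 1 — eliminated
  U1 inverted output: U1=1 [inverted output], U2=0, U3=1 → 1 — eliminated
  U3 inverted output: U1=0, U2=1, U3=0 [inverted output] → 0 — matches
Only U3 inverted output reproduces the observed 0.

U3 inverted output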